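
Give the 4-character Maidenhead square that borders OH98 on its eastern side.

Longitude square 9; +1 → 10, wraps to 0, carry into field.
Longitude field O = 14; +1 → 15 = P.
The latitude characters are unchanged.

PH08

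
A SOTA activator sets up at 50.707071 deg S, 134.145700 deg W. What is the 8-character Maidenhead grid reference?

Add 180° to longitude and 90° to latitude: 45.85430, 39.29293.
Field: lon ⌊45.85430/20⌋ = 2 → C; lat ⌊39.29293/10⌋ = 3 → D.
Square: lon ⌊5.85430/2⌋ = 2; lat ⌊9.29293/1⌋ = 9.
Subsquare: lon ⌊1.85430/0.0833333⌋ = 22 → w; lat ⌊0.29293/0.0416667⌋ = 7 → h.
Extended square: lon ⌊0.02097/0.00833333⌋ = 2; lat ⌊0.00126/0.00416667⌋ = 0.

CD29wh20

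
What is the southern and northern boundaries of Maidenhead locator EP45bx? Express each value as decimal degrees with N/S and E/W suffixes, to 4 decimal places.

65.9583° N, 66.0000° N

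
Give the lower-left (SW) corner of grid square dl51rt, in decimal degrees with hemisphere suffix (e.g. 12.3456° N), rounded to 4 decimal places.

Field D=3, L=11: +3·20° lon, +11·10° lat → SW at lon -120°, lat 20°.
Square 5, 1: +5·2° lon, +1·1° lat → SW at lon -110°, lat 21°.
Subsquare r=17, t=19: +17·0.0833333° lon, +19·0.0416667° lat → SW at lon -108.583°, lat 21.7917°.
latitude 21.7917° N, longitude 108.5833° W.

21.7917° N, 108.5833° W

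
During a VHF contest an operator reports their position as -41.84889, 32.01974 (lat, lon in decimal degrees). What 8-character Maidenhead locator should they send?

KE68ad26

Shift to the Maidenhead origin (180°W, 90°S): lon 212.01974, lat 48.15111.
Field: 212.01974/20 → 10 → K, 48.15111/10 → 4 → E; chars KE.
Square: 12.01974/2 → 6, 8.15111/1 → 8; chars 68.
Subsquare: 0.01974/0.0833333 → 0 → a, 0.15111/0.0416667 → 3 → d; chars ad.
Extended square: 0.01974/0.00833333 → 2, 0.02611/0.00416667 → 6; chars 26.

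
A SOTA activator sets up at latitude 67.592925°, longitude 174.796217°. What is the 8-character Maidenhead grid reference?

Shift to the Maidenhead origin (180°W, 90°S): lon 354.79622, lat 157.59292.
Field (20°×10°, letters A–R): 354.79622/20 → 17 → R, 157.59292/10 → 15 → P; chars RP.
Square (2°×1°, digits 0–9): 14.79622/2 → 7, 7.59292/1 → 7; chars 77.
Subsquare (5′×2.5′, letters a–x): 0.79622/0.0833333 → 9 → j, 0.59292/0.0416667 → 14 → o; chars jo.
Extended square (30″×15″, digits 0–9): 0.04622/0.00833333 → 5, 0.00959/0.00416667 → 2; chars 52.

RP77jo52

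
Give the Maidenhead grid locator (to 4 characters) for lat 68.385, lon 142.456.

QP18

Shift to the Maidenhead origin (180°W, 90°S): lon 322.46, lat 158.38.
Field: lon ⌊322.46/20⌋ = 16 → Q; lat ⌊158.38/10⌋ = 15 → P.
Square: lon ⌊2.46/2⌋ = 1; lat ⌊8.38/1⌋ = 8.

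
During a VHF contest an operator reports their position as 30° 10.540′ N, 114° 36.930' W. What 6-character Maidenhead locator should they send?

DM20qe

Offset from 180°W / 90°S: lon 65.3845°, lat 120.1757°.
Field: 65.3845/20 → 3 → D, 120.1757/10 → 12 → M; chars DM.
Square: 5.3845/2 → 2, 0.1757/1 → 0; chars 20.
Subsquare: 1.3845/0.0833333 → 16 → q, 0.1757/0.0416667 → 4 → e; chars qe.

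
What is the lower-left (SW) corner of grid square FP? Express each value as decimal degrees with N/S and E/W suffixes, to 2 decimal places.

Field F=5, P=15: +5·20° lon, +15·10° lat → SW at lon -80°, lat 60°.
latitude 60.00° N, longitude 80.00° W.

60.00° N, 80.00° W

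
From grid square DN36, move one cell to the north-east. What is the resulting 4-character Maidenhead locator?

Longitude square 3; +1 → 4.
Latitude square 6; +1 → 7.

DN47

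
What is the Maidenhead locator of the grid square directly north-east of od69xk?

OD79al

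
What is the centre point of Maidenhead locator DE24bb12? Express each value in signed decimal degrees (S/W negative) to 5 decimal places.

-45.94792, -115.90417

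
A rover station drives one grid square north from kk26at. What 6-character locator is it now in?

Latitude subsquare t = 19; +1 → 20 = u.
The longitude characters are unchanged.

KK26au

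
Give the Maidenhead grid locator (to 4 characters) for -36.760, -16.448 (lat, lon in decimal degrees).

IF13

Add 180° to longitude and 90° to latitude: 163.55, 53.24.
Field: lon ⌊163.55/20⌋ = 8 → I; lat ⌊53.24/10⌋ = 5 → F.
Square: lon ⌊3.55/2⌋ = 1; lat ⌊3.24/1⌋ = 3.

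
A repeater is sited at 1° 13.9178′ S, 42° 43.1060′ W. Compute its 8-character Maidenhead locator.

Add 180° to longitude and 90° to latitude: 137.28157, 88.76804.
Field: 137.28157/20 → 6 → G, 88.76804/10 → 8 → I; chars GI.
Square: 17.28157/2 → 8, 8.76804/1 → 8; chars 88.
Subsquare: 1.28157/0.0833333 → 15 → p, 0.76804/0.0416667 → 18 → s; chars ps.
Extended square: 0.03157/0.00833333 → 3, 0.01804/0.00416667 → 4; chars 34.

GI88ps34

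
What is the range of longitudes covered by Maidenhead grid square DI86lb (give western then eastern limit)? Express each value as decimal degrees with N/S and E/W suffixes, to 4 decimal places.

103.0833° W, 103.0000° W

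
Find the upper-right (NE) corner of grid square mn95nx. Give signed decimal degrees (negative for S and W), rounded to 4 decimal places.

Field M=12, N=13: +12·20° lon, +13·10° lat → SW at lon 60°, lat 40°.
Square 9, 5: +9·2° lon, +5·1° lat → SW at lon 78°, lat 45°.
Subsquare n=13, x=23: +13·0.0833333° lon, +23·0.0416667° lat → SW at lon 79.0833°, lat 45.9583°.
Cell spans 0.0833333° lon × 0.0416667° lat. NE corner is SW corner plus one full cell.
latitude 46.0000, longitude 79.1667.

46.0000, 79.1667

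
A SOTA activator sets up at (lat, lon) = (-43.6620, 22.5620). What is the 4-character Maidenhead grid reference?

KE16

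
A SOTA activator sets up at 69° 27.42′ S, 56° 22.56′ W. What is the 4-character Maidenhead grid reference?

Shift to the Maidenhead origin (180°W, 90°S): lon 123.62, lat 20.54.
Field: lon ⌊123.62/20⌋ = 6 → G; lat ⌊20.54/10⌋ = 2 → C.
Square: lon ⌊3.62/2⌋ = 1; lat ⌊0.54/1⌋ = 0.

GC10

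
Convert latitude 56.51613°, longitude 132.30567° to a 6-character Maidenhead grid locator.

PO66dm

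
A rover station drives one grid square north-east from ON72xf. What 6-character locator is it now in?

Longitude subsquare x = 23; +1 → 24, wraps to 0 = a, carry into square.
Longitude square 7; +1 → 8.
Latitude subsquare f = 5; +1 → 6 = g.

ON82ag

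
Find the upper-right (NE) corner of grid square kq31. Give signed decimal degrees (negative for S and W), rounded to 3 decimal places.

72.000, 28.000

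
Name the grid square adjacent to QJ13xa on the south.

QJ12xx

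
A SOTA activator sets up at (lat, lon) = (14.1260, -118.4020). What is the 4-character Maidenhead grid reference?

Add 180° to longitude and 90° to latitude: 61.60, 104.13.
Field: lon ⌊61.60/20⌋ = 3 → D; lat ⌊104.13/10⌋ = 10 → K.
Square: lon ⌊1.60/2⌋ = 0; lat ⌊4.13/1⌋ = 4.

DK04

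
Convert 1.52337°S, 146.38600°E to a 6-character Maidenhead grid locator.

Shift to the Maidenhead origin (180°W, 90°S): lon 326.3860, lat 88.4766.
Field: 326.3860/20 → 16 → Q, 88.4766/10 → 8 → I; chars QI.
Square: 6.3860/2 → 3, 8.4766/1 → 8; chars 38.
Subsquare: 0.3860/0.0833333 → 4 → e, 0.4766/0.0416667 → 11 → l; chars el.

QI38el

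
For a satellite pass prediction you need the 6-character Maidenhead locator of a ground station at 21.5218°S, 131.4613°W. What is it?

CG48gl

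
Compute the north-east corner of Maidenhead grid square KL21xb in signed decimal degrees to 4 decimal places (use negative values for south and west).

21.0833, 26.0000

Field K=10, L=11: +10·20° lon, +11·10° lat → SW at lon 20°, lat 20°.
Square 2, 1: +2·2° lon, +1·1° lat → SW at lon 24°, lat 21°.
Subsquare x=23, b=1: +23·0.0833333° lon, +1·0.0416667° lat → SW at lon 25.9167°, lat 21.0417°.
Cell spans 0.0833333° lon × 0.0416667° lat. NE corner is SW corner plus one full cell.
latitude 21.0833, longitude 26.0000.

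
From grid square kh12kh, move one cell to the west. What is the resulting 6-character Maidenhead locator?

KH12jh

Longitude subsquare k = 10; −1 → 9 = j.
The latitude characters are unchanged.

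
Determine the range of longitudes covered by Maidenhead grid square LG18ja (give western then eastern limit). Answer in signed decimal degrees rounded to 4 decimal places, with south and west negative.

Field L=11, G=6: +11·20° lon, +6·10° lat → SW at lon 40°, lat -30°.
Square 1, 8: +1·2° lon, +8·1° lat → SW at lon 42°, lat -22°.
Subsquare j=9, a=0: +9·0.0833333° lon, +0·0.0416667° lat → SW at lon 42.75°, lat -22°.
Cell spans 0.0833333° lon × 0.0416667° lat.
west 42.7500, east 42.8333.

42.7500, 42.8333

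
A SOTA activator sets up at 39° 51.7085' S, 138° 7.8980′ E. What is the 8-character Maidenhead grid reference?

PF90bd53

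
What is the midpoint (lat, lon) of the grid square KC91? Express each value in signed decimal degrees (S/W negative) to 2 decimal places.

-68.50, 39.00

Field K=10, C=2: +10·20° lon, +2·10° lat → SW at lon 20°, lat -70°.
Square 9, 1: +9·2° lon, +1·1° lat → SW at lon 38°, lat -69°.
Cell spans 2° lon × 1° lat. Centre is SW corner plus half of each.
latitude -68.50, longitude 39.00.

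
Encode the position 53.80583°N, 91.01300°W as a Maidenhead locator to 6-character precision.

Shift to the Maidenhead origin (180°W, 90°S): lon 88.9870, lat 143.8058.
Field: 88.9870/20 → 4 → E, 143.8058/10 → 14 → O; chars EO.
Square: 8.9870/2 → 4, 3.8058/1 → 3; chars 43.
Subsquare: 0.9870/0.0833333 → 11 → l, 0.8058/0.0416667 → 19 → t; chars lt.

EO43lt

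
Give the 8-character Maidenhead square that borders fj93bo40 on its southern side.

FJ93bn49

Latitude extended square 0; −1 → -1, wraps to 9, carry into subsquare.
Latitude subsquare o = 14; −1 → 13 = n.
The longitude characters are unchanged.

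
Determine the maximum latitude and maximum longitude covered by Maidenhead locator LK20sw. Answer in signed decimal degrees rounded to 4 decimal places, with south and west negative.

Field L=11, K=10: +11·20° lon, +10·10° lat → SW at lon 40°, lat 10°.
Square 2, 0: +2·2° lon, +0·1° lat → SW at lon 44°, lat 10°.
Subsquare s=18, w=22: +18·0.0833333° lon, +22·0.0416667° lat → SW at lon 45.5°, lat 10.9167°.
Cell spans 0.0833333° lon × 0.0416667° lat. NE corner is SW corner plus one full cell.
latitude 10.9583, longitude 45.5833.

10.9583, 45.5833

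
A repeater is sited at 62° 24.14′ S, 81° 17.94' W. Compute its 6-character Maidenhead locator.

Offset from 180°W / 90°S: lon 98.7010°, lat 27.5977°.
Field: lon ⌊98.7010/20⌋ = 4 → E; lat ⌊27.5977/10⌋ = 2 → C.
Square: lon ⌊18.7010/2⌋ = 9; lat ⌊7.5977/1⌋ = 7.
Subsquare: lon ⌊0.7010/0.0833333⌋ = 8 → i; lat ⌊0.5977/0.0416667⌋ = 14 → o.

EC97io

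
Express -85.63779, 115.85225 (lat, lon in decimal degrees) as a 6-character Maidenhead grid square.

Add 180° to longitude and 90° to latitude: 295.8523, 4.3622.
Field: 295.8523/20 → 14 → O, 4.3622/10 → 0 → A; chars OA.
Square: 15.8523/2 → 7, 4.3622/1 → 4; chars 74.
Subsquare: 1.8523/0.0833333 → 22 → w, 0.3622/0.0416667 → 8 → i; chars wi.

OA74wi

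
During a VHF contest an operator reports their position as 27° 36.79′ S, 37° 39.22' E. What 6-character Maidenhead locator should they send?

KG82tj

Add 180° to longitude and 90° to latitude: 217.6537, 62.3868.
Field: lon ⌊217.6537/20⌋ = 10 → K; lat ⌊62.3868/10⌋ = 6 → G.
Square: lon ⌊17.6537/2⌋ = 8; lat ⌊2.3868/1⌋ = 2.
Subsquare: lon ⌊1.6537/0.0833333⌋ = 19 → t; lat ⌊0.3868/0.0416667⌋ = 9 → j.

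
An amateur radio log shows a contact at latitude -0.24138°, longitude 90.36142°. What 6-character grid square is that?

NI59es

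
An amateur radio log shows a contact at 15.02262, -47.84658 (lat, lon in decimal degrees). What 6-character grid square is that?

GK65ba

Shift to the Maidenhead origin (180°W, 90°S): lon 132.1534, lat 105.0226.
Field (20°×10°, letters A–R): lon ⌊132.1534/20⌋ = 6 → G; lat ⌊105.0226/10⌋ = 10 → K.
Square (2°×1°, digits 0–9): lon ⌊12.1534/2⌋ = 6; lat ⌊5.0226/1⌋ = 5.
Subsquare (5′×2.5′, letters a–x): lon ⌊0.1534/0.0833333⌋ = 1 → b; lat ⌊0.0226/0.0416667⌋ = 0 → a.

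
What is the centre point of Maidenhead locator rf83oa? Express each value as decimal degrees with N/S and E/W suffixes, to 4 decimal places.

36.9792° S, 177.2083° E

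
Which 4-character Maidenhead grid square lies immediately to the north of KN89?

Latitude square 9; +1 → 10, wraps to 0, carry into field.
Latitude field N = 13; +1 → 14 = O.
The longitude characters are unchanged.

KO80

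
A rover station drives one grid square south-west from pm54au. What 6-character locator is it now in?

PM44xt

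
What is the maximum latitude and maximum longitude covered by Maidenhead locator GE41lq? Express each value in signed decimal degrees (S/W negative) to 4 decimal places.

Field G=6, E=4: +6·20° lon, +4·10° lat → SW at lon -60°, lat -50°.
Square 4, 1: +4·2° lon, +1·1° lat → SW at lon -52°, lat -49°.
Subsquare l=11, q=16: +11·0.0833333° lon, +16·0.0416667° lat → SW at lon -51.0833°, lat -48.3333°.
Cell spans 0.0833333° lon × 0.0416667° lat. NE corner is SW corner plus one full cell.
latitude -48.2917, longitude -51.0000.

-48.2917, -51.0000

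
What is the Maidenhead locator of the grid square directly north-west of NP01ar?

Longitude subsquare a = 0; −1 → -1, wraps to 23 = x, carry into square.
Longitude square 0; −1 → -1, wraps to 9, carry into field.
Longitude field N = 13; −1 → 12 = M.
Latitude subsquare r = 17; +1 → 18 = s.

MP91xs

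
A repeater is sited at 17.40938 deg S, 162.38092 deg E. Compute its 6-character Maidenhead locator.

RH12eo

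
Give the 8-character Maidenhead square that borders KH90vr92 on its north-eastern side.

KH90wr03

Longitude extended square 9; +1 → 10, wraps to 0, carry into subsquare.
Longitude subsquare v = 21; +1 → 22 = w.
Latitude extended square 2; +1 → 3.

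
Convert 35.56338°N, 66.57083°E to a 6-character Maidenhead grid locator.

MM35gn

Add 180° to longitude and 90° to latitude: 246.5708, 125.5634.
Field: lon ⌊246.5708/20⌋ = 12 → M; lat ⌊125.5634/10⌋ = 12 → M.
Square: lon ⌊6.5708/2⌋ = 3; lat ⌊5.5634/1⌋ = 5.
Subsquare: lon ⌊0.5708/0.0833333⌋ = 6 → g; lat ⌊0.5634/0.0416667⌋ = 13 → n.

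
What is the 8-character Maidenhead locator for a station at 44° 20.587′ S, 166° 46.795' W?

AE65op67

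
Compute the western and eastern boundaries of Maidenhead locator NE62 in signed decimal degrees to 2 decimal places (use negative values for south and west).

92.00, 94.00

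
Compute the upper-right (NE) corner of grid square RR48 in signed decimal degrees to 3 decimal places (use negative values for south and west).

89.000, 170.000

Field R=17, R=17: +17·20° lon, +17·10° lat → SW at lon 160°, lat 80°.
Square 4, 8: +4·2° lon, +8·1° lat → SW at lon 168°, lat 88°.
Cell spans 2° lon × 1° lat. NE corner is SW corner plus one full cell.
latitude 89.000, longitude 170.000.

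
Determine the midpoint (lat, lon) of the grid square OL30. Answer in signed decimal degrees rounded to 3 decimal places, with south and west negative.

Field O=14, L=11: +14·20° lon, +11·10° lat → SW at lon 100°, lat 20°.
Square 3, 0: +3·2° lon, +0·1° lat → SW at lon 106°, lat 20°.
Cell spans 2° lon × 1° lat. Centre is SW corner plus half of each.
latitude 20.500, longitude 107.000.

20.500, 107.000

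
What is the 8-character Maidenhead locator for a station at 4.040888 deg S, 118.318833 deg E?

Shift to the Maidenhead origin (180°W, 90°S): lon 298.31883, lat 85.95911.
Field: 298.31883/20 → 14 → O, 85.95911/10 → 8 → I; chars OI.
Square: 18.31883/2 → 9, 5.95911/1 → 5; chars 95.
Subsquare: 0.31883/0.0833333 → 3 → d, 0.95911/0.0416667 → 23 → x; chars dx.
Extended square: 0.06883/0.00833333 → 8, 0.00078/0.00416667 → 0; chars 80.

OI95dx80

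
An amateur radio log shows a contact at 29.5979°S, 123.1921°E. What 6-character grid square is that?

Add 180° to longitude and 90° to latitude: 303.1921, 60.4021.
Field: 303.1921/20 → 15 → P, 60.4021/10 → 6 → G; chars PG.
Square: 3.1921/2 → 1, 0.4021/1 → 0; chars 10.
Subsquare: 1.1921/0.0833333 → 14 → o, 0.4021/0.0416667 → 9 → j; chars oj.

PG10oj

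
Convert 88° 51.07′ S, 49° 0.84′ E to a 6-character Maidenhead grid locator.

LA41md

Shift to the Maidenhead origin (180°W, 90°S): lon 229.0140, lat 1.1488.
Field: lon ⌊229.0140/20⌋ = 11 → L; lat ⌊1.1488/10⌋ = 0 → A.
Square: lon ⌊9.0140/2⌋ = 4; lat ⌊1.1488/1⌋ = 1.
Subsquare: lon ⌊1.0140/0.0833333⌋ = 12 → m; lat ⌊0.1488/0.0416667⌋ = 3 → d.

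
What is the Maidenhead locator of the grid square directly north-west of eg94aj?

EG84xk

Longitude subsquare a = 0; −1 → -1, wraps to 23 = x, carry into square.
Longitude square 9; −1 → 8.
Latitude subsquare j = 9; +1 → 10 = k.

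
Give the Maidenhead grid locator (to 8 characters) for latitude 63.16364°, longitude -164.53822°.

Add 180° to longitude and 90° to latitude: 15.46178, 153.16364.
Field: lon ⌊15.46178/20⌋ = 0 → A; lat ⌊153.16364/10⌋ = 15 → P.
Square: lon ⌊15.46178/2⌋ = 7; lat ⌊3.16364/1⌋ = 3.
Subsquare: lon ⌊1.46178/0.0833333⌋ = 17 → r; lat ⌊0.16364/0.0416667⌋ = 3 → d.
Extended square: lon ⌊0.04511/0.00833333⌋ = 5; lat ⌊0.03864/0.00416667⌋ = 9.

AP73rd59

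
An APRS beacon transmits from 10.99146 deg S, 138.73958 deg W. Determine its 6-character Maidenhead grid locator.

CH09pa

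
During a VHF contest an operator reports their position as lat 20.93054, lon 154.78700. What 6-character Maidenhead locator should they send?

QL70jw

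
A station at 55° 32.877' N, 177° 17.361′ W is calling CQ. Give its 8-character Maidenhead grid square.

Add 180° to longitude and 90° to latitude: 2.71065, 145.54795.
Field (20°×10°, letters A–R): lon ⌊2.71065/20⌋ = 0 → A; lat ⌊145.54795/10⌋ = 14 → O.
Square (2°×1°, digits 0–9): lon ⌊2.71065/2⌋ = 1; lat ⌊5.54795/1⌋ = 5.
Subsquare (5′×2.5′, letters a–x): lon ⌊0.71065/0.0833333⌋ = 8 → i; lat ⌊0.54795/0.0416667⌋ = 13 → n.
Extended square (30″×15″, digits 0–9): lon ⌊0.04398/0.00833333⌋ = 5; lat ⌊0.00628/0.00416667⌋ = 1.

AO15in51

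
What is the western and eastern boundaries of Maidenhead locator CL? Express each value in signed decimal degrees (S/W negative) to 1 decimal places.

Field C=2, L=11: +2·20° lon, +11·10° lat → SW at lon -140°, lat 20°.
Cell spans 20° lon × 10° lat.
west -140.0, east -120.0.

-140.0, -120.0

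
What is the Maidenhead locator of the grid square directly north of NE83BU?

NE83bv

Latitude subsquare u = 20; +1 → 21 = v.
The longitude characters are unchanged.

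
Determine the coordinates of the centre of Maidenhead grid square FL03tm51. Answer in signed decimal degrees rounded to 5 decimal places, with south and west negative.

23.50625, -78.37083

Field F=5, L=11: +5·20° lon, +11·10° lat → SW at lon -80°, lat 20°.
Square 0, 3: +0·2° lon, +3·1° lat → SW at lon -80°, lat 23°.
Subsquare t=19, m=12: +19·0.0833333° lon, +12·0.0416667° lat → SW at lon -78.4167°, lat 23.5°.
Extended square 5, 1: +5·0.00833333° lon, +1·0.00416667° lat → SW at lon -78.375°, lat 23.5042°.
Cell spans 0.00833333° lon × 0.00416667° lat. Centre is SW corner plus half of each.
latitude 23.50625, longitude -78.37083.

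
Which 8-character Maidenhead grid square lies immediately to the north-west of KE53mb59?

Longitude extended square 5; −1 → 4.
Latitude extended square 9; +1 → 10, wraps to 0, carry into subsquare.
Latitude subsquare b = 1; +1 → 2 = c.

KE53mc40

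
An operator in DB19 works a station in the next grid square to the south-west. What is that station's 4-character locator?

Longitude square 1; −1 → 0.
Latitude square 9; −1 → 8.

DB08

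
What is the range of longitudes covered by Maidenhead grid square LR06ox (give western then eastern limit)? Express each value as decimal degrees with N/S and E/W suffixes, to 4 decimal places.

Field L=11, R=17: +11·20° lon, +17·10° lat → SW at lon 40°, lat 80°.
Square 0, 6: +0·2° lon, +6·1° lat → SW at lon 40°, lat 86°.
Subsquare o=14, x=23: +14·0.0833333° lon, +23·0.0416667° lat → SW at lon 41.1667°, lat 86.9583°.
Cell spans 0.0833333° lon × 0.0416667° lat.
west 41.1667° E, east 41.2500° E.

41.1667° E, 41.2500° E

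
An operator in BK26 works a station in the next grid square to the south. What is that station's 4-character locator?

BK25

Latitude square 6; −1 → 5.
The longitude characters are unchanged.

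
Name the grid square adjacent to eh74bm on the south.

Latitude subsquare m = 12; −1 → 11 = l.
The longitude characters are unchanged.

EH74bl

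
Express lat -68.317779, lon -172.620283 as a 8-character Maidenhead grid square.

Shift to the Maidenhead origin (180°W, 90°S): lon 7.37972, lat 21.68222.
Field: lon ⌊7.37972/20⌋ = 0 → A; lat ⌊21.68222/10⌋ = 2 → C.
Square: lon ⌊7.37972/2⌋ = 3; lat ⌊1.68222/1⌋ = 1.
Subsquare: lon ⌊1.37972/0.0833333⌋ = 16 → q; lat ⌊0.68222/0.0416667⌋ = 16 → q.
Extended square: lon ⌊0.04638/0.00833333⌋ = 5; lat ⌊0.01555/0.00416667⌋ = 3.

AC31qq53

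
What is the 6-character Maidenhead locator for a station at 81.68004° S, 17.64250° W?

IA18eh

Add 180° to longitude and 90° to latitude: 162.3575, 8.3200.
Field (20°×10°, letters A–R): 162.3575/20 → 8 → I, 8.3200/10 → 0 → A; chars IA.
Square (2°×1°, digits 0–9): 2.3575/2 → 1, 8.3200/1 → 8; chars 18.
Subsquare (5′×2.5′, letters a–x): 0.3575/0.0833333 → 4 → e, 0.3200/0.0416667 → 7 → h; chars eh.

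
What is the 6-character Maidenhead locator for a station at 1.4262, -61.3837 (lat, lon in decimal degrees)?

Add 180° to longitude and 90° to latitude: 118.6163, 91.4262.
Field (20°×10°, letters A–R): 118.6163/20 → 5 → F, 91.4262/10 → 9 → J; chars FJ.
Square (2°×1°, digits 0–9): 18.6163/2 → 9, 1.4262/1 → 1; chars 91.
Subsquare (5′×2.5′, letters a–x): 0.6163/0.0833333 → 7 → h, 0.4262/0.0416667 → 10 → k; chars hk.

FJ91hk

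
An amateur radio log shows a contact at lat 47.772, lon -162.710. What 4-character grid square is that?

AN87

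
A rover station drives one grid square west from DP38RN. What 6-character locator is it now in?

DP38qn

Longitude subsquare r = 17; −1 → 16 = q.
The latitude characters are unchanged.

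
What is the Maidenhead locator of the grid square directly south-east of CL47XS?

CL57ar

Longitude subsquare x = 23; +1 → 24, wraps to 0 = a, carry into square.
Longitude square 4; +1 → 5.
Latitude subsquare s = 18; −1 → 17 = r.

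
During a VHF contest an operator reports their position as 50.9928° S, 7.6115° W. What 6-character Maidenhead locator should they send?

ID69ea

Add 180° to longitude and 90° to latitude: 172.3885, 39.0072.
Field (20°×10°, letters A–R): lon ⌊172.3885/20⌋ = 8 → I; lat ⌊39.0072/10⌋ = 3 → D.
Square (2°×1°, digits 0–9): lon ⌊12.3885/2⌋ = 6; lat ⌊9.0072/1⌋ = 9.
Subsquare (5′×2.5′, letters a–x): lon ⌊0.3885/0.0833333⌋ = 4 → e; lat ⌊0.0072/0.0416667⌋ = 0 → a.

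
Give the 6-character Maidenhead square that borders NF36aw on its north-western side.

NF26xx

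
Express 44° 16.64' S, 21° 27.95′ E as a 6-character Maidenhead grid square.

Add 180° to longitude and 90° to latitude: 201.4658, 45.7227.
Field (20°×10°, letters A–R): 201.4658/20 → 10 → K, 45.7227/10 → 4 → E; chars KE.
Square (2°×1°, digits 0–9): 1.4658/2 → 0, 5.7227/1 → 5; chars 05.
Subsquare (5′×2.5′, letters a–x): 1.4658/0.0833333 → 17 → r, 0.7227/0.0416667 → 17 → r; chars rr.

KE05rr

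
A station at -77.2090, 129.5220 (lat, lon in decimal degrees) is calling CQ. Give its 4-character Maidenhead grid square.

PB42

Offset from 180°W / 90°S: lon 309.52°, lat 12.79°.
Field: 309.52/20 → 15 → P, 12.79/10 → 1 → B; chars PB.
Square: 9.52/2 → 4, 2.79/1 → 2; chars 42.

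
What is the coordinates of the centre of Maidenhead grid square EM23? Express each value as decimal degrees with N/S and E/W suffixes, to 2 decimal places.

33.50° N, 95.00° W

Field E=4, M=12: +4·20° lon, +12·10° lat → SW at lon -100°, lat 30°.
Square 2, 3: +2·2° lon, +3·1° lat → SW at lon -96°, lat 33°.
Cell spans 2° lon × 1° lat. Centre is SW corner plus half of each.
latitude 33.50° N, longitude 95.00° W.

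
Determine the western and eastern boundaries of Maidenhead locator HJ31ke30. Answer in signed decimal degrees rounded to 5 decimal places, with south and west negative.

Field H=7, J=9: +7·20° lon, +9·10° lat → SW at lon -40°, lat 0°.
Square 3, 1: +3·2° lon, +1·1° lat → SW at lon -34°, lat 1°.
Subsquare k=10, e=4: +10·0.0833333° lon, +4·0.0416667° lat → SW at lon -33.1667°, lat 1.16667°.
Extended square 3, 0: +3·0.00833333° lon, +0·0.00416667° lat → SW at lon -33.1417°, lat 1.16667°.
Cell spans 0.00833333° lon × 0.00416667° lat.
west -33.14167, east -33.13333.

-33.14167, -33.13333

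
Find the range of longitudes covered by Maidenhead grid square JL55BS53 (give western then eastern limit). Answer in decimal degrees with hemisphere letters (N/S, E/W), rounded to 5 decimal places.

Field J=9, L=11: +9·20° lon, +11·10° lat → SW at lon 0°, lat 20°.
Square 5, 5: +5·2° lon, +5·1° lat → SW at lon 10°, lat 25°.
Subsquare b=1, s=18: +1·0.0833333° lon, +18·0.0416667° lat → SW at lon 10.0833°, lat 25.75°.
Extended square 5, 3: +5·0.00833333° lon, +3·0.00416667° lat → SW at lon 10.125°, lat 25.7625°.
Cell spans 0.00833333° lon × 0.00416667° lat.
west 10.12500° E, east 10.13333° E.

10.12500° E, 10.13333° E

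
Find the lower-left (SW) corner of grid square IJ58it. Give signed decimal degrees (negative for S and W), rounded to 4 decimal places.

Field I=8, J=9: +8·20° lon, +9·10° lat → SW at lon -20°, lat 0°.
Square 5, 8: +5·2° lon, +8·1° lat → SW at lon -10°, lat 8°.
Subsquare i=8, t=19: +8·0.0833333° lon, +19·0.0416667° lat → SW at lon -9.33333°, lat 8.79167°.
latitude 8.7917, longitude -9.3333.

8.7917, -9.3333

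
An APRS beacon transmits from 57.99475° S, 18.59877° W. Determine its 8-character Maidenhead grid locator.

ID02qa81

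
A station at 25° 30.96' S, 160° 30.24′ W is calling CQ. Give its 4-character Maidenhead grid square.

AG94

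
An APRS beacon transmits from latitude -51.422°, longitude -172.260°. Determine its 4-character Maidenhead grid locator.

AD38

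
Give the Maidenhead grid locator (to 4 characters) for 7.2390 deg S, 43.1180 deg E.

LI12

Offset from 180°W / 90°S: lon 223.12°, lat 82.76°.
Field (20°×10°, letters A–R): lon ⌊223.12/20⌋ = 11 → L; lat ⌊82.76/10⌋ = 8 → I.
Square (2°×1°, digits 0–9): lon ⌊3.12/2⌋ = 1; lat ⌊2.76/1⌋ = 2.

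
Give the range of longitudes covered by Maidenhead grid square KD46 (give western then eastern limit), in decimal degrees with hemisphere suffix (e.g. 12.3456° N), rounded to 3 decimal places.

28.000° E, 30.000° E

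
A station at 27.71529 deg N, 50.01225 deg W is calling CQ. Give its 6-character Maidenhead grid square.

GL47xr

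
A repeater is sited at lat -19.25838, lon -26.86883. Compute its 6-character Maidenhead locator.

Add 180° to longitude and 90° to latitude: 153.1312, 70.7416.
Field (20°×10°, letters A–R): 153.1312/20 → 7 → H, 70.7416/10 → 7 → H; chars HH.
Square (2°×1°, digits 0–9): 13.1312/2 → 6, 0.7416/1 → 0; chars 60.
Subsquare (5′×2.5′, letters a–x): 1.1312/0.0833333 → 13 → n, 0.7416/0.0416667 → 17 → r; chars nr.

HH60nr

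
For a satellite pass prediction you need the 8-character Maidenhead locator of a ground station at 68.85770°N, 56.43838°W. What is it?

Add 180° to longitude and 90° to latitude: 123.56162, 158.85770.
Field: lon ⌊123.56162/20⌋ = 6 → G; lat ⌊158.85770/10⌋ = 15 → P.
Square: lon ⌊3.56162/2⌋ = 1; lat ⌊8.85770/1⌋ = 8.
Subsquare: lon ⌊1.56162/0.0833333⌋ = 18 → s; lat ⌊0.85770/0.0416667⌋ = 20 → u.
Extended square: lon ⌊0.06162/0.00833333⌋ = 7; lat ⌊0.02437/0.00416667⌋ = 5.

GP18su75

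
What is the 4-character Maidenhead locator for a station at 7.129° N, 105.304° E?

Shift to the Maidenhead origin (180°W, 90°S): lon 285.30, lat 97.13.
Field: 285.30/20 → 14 → O, 97.13/10 → 9 → J; chars OJ.
Square: 5.30/2 → 2, 7.13/1 → 7; chars 27.

OJ27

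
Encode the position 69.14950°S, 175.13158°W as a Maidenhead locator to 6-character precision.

Offset from 180°W / 90°S: lon 4.8684°, lat 20.8505°.
Field: 4.8684/20 → 0 → A, 20.8505/10 → 2 → C; chars AC.
Square: 4.8684/2 → 2, 0.8505/1 → 0; chars 20.
Subsquare: 0.8684/0.0833333 → 10 → k, 0.8505/0.0416667 → 20 → u; chars ku.

AC20ku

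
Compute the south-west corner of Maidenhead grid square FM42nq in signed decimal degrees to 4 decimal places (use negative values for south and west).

32.6667, -70.9167

Field F=5, M=12: +5·20° lon, +12·10° lat → SW at lon -80°, lat 30°.
Square 4, 2: +4·2° lon, +2·1° lat → SW at lon -72°, lat 32°.
Subsquare n=13, q=16: +13·0.0833333° lon, +16·0.0416667° lat → SW at lon -70.9167°, lat 32.6667°.
latitude 32.6667, longitude -70.9167.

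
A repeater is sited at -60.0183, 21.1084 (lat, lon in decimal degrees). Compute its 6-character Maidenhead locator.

KC09nx

Add 180° to longitude and 90° to latitude: 201.1084, 29.9817.
Field: lon ⌊201.1084/20⌋ = 10 → K; lat ⌊29.9817/10⌋ = 2 → C.
Square: lon ⌊1.1084/2⌋ = 0; lat ⌊9.9817/1⌋ = 9.
Subsquare: lon ⌊1.1084/0.0833333⌋ = 13 → n; lat ⌊0.9817/0.0416667⌋ = 23 → x.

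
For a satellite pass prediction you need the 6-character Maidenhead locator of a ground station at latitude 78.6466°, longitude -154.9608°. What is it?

BQ28mp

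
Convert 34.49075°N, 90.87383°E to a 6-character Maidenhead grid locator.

NM54kl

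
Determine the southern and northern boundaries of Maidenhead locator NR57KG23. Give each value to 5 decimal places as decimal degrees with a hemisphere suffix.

Field N=13, R=17: +13·20° lon, +17·10° lat → SW at lon 80°, lat 80°.
Square 5, 7: +5·2° lon, +7·1° lat → SW at lon 90°, lat 87°.
Subsquare k=10, g=6: +10·0.0833333° lon, +6·0.0416667° lat → SW at lon 90.8333°, lat 87.25°.
Extended square 2, 3: +2·0.00833333° lon, +3·0.00416667° lat → SW at lon 90.85°, lat 87.2625°.
Cell spans 0.00833333° lon × 0.00416667° lat.
south 87.26250° N, north 87.26667° N.

87.26250° N, 87.26667° N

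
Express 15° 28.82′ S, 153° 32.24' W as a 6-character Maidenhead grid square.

BH34fm

Shift to the Maidenhead origin (180°W, 90°S): lon 26.4627, lat 74.5197.
Field: 26.4627/20 → 1 → B, 74.5197/10 → 7 → H; chars BH.
Square: 6.4627/2 → 3, 4.5197/1 → 4; chars 34.
Subsquare: 0.4627/0.0833333 → 5 → f, 0.5197/0.0416667 → 12 → m; chars fm.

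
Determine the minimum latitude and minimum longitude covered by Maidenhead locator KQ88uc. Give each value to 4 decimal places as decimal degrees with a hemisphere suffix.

Field K=10, Q=16: +10·20° lon, +16·10° lat → SW at lon 20°, lat 70°.
Square 8, 8: +8·2° lon, +8·1° lat → SW at lon 36°, lat 78°.
Subsquare u=20, c=2: +20·0.0833333° lon, +2·0.0416667° lat → SW at lon 37.6667°, lat 78.0833°.
latitude 78.0833° N, longitude 37.6667° E.

78.0833° N, 37.6667° E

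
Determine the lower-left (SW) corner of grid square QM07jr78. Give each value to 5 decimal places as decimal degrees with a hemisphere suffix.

37.74167° N, 140.80833° E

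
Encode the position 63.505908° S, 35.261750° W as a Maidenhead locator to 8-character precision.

HC26il88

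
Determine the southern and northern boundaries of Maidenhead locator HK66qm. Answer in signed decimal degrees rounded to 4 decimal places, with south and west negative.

16.5000, 16.5417

Field H=7, K=10: +7·20° lon, +10·10° lat → SW at lon -40°, lat 10°.
Square 6, 6: +6·2° lon, +6·1° lat → SW at lon -28°, lat 16°.
Subsquare q=16, m=12: +16·0.0833333° lon, +12·0.0416667° lat → SW at lon -26.6667°, lat 16.5°.
Cell spans 0.0833333° lon × 0.0416667° lat.
south 16.5000, north 16.5417.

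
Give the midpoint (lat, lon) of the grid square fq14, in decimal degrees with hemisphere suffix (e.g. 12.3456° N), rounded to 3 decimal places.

74.500° N, 77.000° W

Field F=5, Q=16: +5·20° lon, +16·10° lat → SW at lon -80°, lat 70°.
Square 1, 4: +1·2° lon, +4·1° lat → SW at lon -78°, lat 74°.
Cell spans 2° lon × 1° lat. Centre is SW corner plus half of each.
latitude 74.500° N, longitude 77.000° W.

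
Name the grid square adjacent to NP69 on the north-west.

NQ50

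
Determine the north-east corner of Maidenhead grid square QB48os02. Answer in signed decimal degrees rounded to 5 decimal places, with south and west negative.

-71.23750, 149.17500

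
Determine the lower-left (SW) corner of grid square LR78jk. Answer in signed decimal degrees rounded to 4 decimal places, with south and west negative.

88.4167, 54.7500

Field L=11, R=17: +11·20° lon, +17·10° lat → SW at lon 40°, lat 80°.
Square 7, 8: +7·2° lon, +8·1° lat → SW at lon 54°, lat 88°.
Subsquare j=9, k=10: +9·0.0833333° lon, +10·0.0416667° lat → SW at lon 54.75°, lat 88.4167°.
latitude 88.4167, longitude 54.7500.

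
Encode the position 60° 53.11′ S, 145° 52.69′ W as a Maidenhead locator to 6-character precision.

Offset from 180°W / 90°S: lon 34.1218°, lat 29.1148°.
Field: lon ⌊34.1218/20⌋ = 1 → B; lat ⌊29.1148/10⌋ = 2 → C.
Square: lon ⌊14.1218/2⌋ = 7; lat ⌊9.1148/1⌋ = 9.
Subsquare: lon ⌊0.1218/0.0833333⌋ = 1 → b; lat ⌊0.1148/0.0416667⌋ = 2 → c.

BC79bc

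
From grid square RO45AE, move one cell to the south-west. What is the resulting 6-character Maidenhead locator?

RO35xd

Longitude subsquare a = 0; −1 → -1, wraps to 23 = x, carry into square.
Longitude square 4; −1 → 3.
Latitude subsquare e = 4; −1 → 3 = d.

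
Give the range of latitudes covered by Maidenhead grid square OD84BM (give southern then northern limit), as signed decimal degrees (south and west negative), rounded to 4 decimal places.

-55.5000, -55.4583

Field O=14, D=3: +14·20° lon, +3·10° lat → SW at lon 100°, lat -60°.
Square 8, 4: +8·2° lon, +4·1° lat → SW at lon 116°, lat -56°.
Subsquare b=1, m=12: +1·0.0833333° lon, +12·0.0416667° lat → SW at lon 116.083°, lat -55.5°.
Cell spans 0.0833333° lon × 0.0416667° lat.
south -55.5000, north -55.4583.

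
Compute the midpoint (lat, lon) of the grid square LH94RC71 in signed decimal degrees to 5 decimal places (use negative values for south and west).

Field L=11, H=7: +11·20° lon, +7·10° lat → SW at lon 40°, lat -20°.
Square 9, 4: +9·2° lon, +4·1° lat → SW at lon 58°, lat -16°.
Subsquare r=17, c=2: +17·0.0833333° lon, +2·0.0416667° lat → SW at lon 59.4167°, lat -15.9167°.
Extended square 7, 1: +7·0.00833333° lon, +1·0.00416667° lat → SW at lon 59.475°, lat -15.9125°.
Cell spans 0.00833333° lon × 0.00416667° lat. Centre is SW corner plus half of each.
latitude -15.91042, longitude 59.47917.

-15.91042, 59.47917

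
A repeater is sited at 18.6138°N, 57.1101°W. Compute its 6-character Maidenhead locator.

Add 180° to longitude and 90° to latitude: 122.8899, 108.6138.
Field: 122.8899/20 → 6 → G, 108.6138/10 → 10 → K; chars GK.
Square: 2.8899/2 → 1, 8.6138/1 → 8; chars 18.
Subsquare: 0.8899/0.0833333 → 10 → k, 0.6138/0.0416667 → 14 → o; chars ko.

GK18ko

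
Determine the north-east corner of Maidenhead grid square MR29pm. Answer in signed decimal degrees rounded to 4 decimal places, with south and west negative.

Field M=12, R=17: +12·20° lon, +17·10° lat → SW at lon 60°, lat 80°.
Square 2, 9: +2·2° lon, +9·1° lat → SW at lon 64°, lat 89°.
Subsquare p=15, m=12: +15·0.0833333° lon, +12·0.0416667° lat → SW at lon 65.25°, lat 89.5°.
Cell spans 0.0833333° lon × 0.0416667° lat. NE corner is SW corner plus one full cell.
latitude 89.5417, longitude 65.3333.

89.5417, 65.3333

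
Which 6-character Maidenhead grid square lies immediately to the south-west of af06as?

Longitude subsquare a = 0; −1 → -1, wraps to 23 = x, carry into square.
Longitude square 0; −1 → -1, wraps to 9, carry into field.
Longitude field A = 0; −1 → -1, wraps to 17 = R, wrapping around the antimeridian.
Latitude subsquare s = 18; −1 → 17 = r.

RF96xr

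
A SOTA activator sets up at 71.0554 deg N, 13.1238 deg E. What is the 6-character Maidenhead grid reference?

JQ61nb

Add 180° to longitude and 90° to latitude: 193.1238, 161.0554.
Field (20°×10°, letters A–R): 193.1238/20 → 9 → J, 161.0554/10 → 16 → Q; chars JQ.
Square (2°×1°, digits 0–9): 13.1238/2 → 6, 1.0554/1 → 1; chars 61.
Subsquare (5′×2.5′, letters a–x): 1.1238/0.0833333 → 13 → n, 0.0554/0.0416667 → 1 → b; chars nb.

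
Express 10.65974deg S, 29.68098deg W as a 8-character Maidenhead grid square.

HH59di81

Add 180° to longitude and 90° to latitude: 150.31902, 79.34026.
Field: lon ⌊150.31902/20⌋ = 7 → H; lat ⌊79.34026/10⌋ = 7 → H.
Square: lon ⌊10.31902/2⌋ = 5; lat ⌊9.34026/1⌋ = 9.
Subsquare: lon ⌊0.31902/0.0833333⌋ = 3 → d; lat ⌊0.34026/0.0416667⌋ = 8 → i.
Extended square: lon ⌊0.06902/0.00833333⌋ = 8; lat ⌊0.00693/0.00416667⌋ = 1.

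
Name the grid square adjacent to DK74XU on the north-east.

Longitude subsquare x = 23; +1 → 24, wraps to 0 = a, carry into square.
Longitude square 7; +1 → 8.
Latitude subsquare u = 20; +1 → 21 = v.

DK84av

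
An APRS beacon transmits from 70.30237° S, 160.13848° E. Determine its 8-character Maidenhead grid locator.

RB09bq67

Add 180° to longitude and 90° to latitude: 340.13848, 19.69763.
Field (20°×10°, letters A–R): lon ⌊340.13848/20⌋ = 17 → R; lat ⌊19.69763/10⌋ = 1 → B.
Square (2°×1°, digits 0–9): lon ⌊0.13848/2⌋ = 0; lat ⌊9.69763/1⌋ = 9.
Subsquare (5′×2.5′, letters a–x): lon ⌊0.13848/0.0833333⌋ = 1 → b; lat ⌊0.69763/0.0416667⌋ = 16 → q.
Extended square (30″×15″, digits 0–9): lon ⌊0.05515/0.00833333⌋ = 6; lat ⌊0.03096/0.00416667⌋ = 7.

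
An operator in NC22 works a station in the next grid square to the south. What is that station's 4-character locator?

NC21

Latitude square 2; −1 → 1.
The longitude characters are unchanged.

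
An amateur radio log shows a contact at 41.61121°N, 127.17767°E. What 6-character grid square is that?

Shift to the Maidenhead origin (180°W, 90°S): lon 307.1777, lat 131.6112.
Field (20°×10°, letters A–R): 307.1777/20 → 15 → P, 131.6112/10 → 13 → N; chars PN.
Square (2°×1°, digits 0–9): 7.1777/2 → 3, 1.6112/1 → 1; chars 31.
Subsquare (5′×2.5′, letters a–x): 1.1777/0.0833333 → 14 → o, 0.6112/0.0416667 → 14 → o; chars oo.

PN31oo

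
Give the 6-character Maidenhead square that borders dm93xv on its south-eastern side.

EM03au

Longitude subsquare x = 23; +1 → 24, wraps to 0 = a, carry into square.
Longitude square 9; +1 → 10, wraps to 0, carry into field.
Longitude field D = 3; +1 → 4 = E.
Latitude subsquare v = 21; −1 → 20 = u.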